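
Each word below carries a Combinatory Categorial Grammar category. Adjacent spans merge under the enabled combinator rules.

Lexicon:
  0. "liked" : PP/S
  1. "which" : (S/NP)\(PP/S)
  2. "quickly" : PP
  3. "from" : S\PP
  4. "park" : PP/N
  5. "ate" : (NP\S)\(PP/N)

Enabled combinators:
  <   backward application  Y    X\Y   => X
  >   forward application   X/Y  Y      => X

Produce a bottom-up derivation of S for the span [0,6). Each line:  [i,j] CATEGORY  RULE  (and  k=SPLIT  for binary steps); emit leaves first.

[0,6] S   >
  [0,2] S/NP   <
    [0,1] "liked" : PP/S
    [1,2] "which" : (S/NP)\(PP/S)
  [2,6] NP   <
    [2,4] S   <
      [2,3] "quickly" : PP
      [3,4] "from" : S\PP
    [4,6] NP\S   <
      [4,5] "park" : PP/N
      [5,6] "ate" : (NP\S)\(PP/N)

[0,1] PP/S  lex  "liked"
[1,2] (S/NP)\(PP/S)  lex  "which"
[0,2] S/NP  <  k=1
[2,3] PP  lex  "quickly"
[3,4] S\PP  lex  "from"
[2,4] S  <  k=3
[4,5] PP/N  lex  "park"
[5,6] (NP\S)\(PP/N)  lex  "ate"
[4,6] NP\S  <  k=5
[2,6] NP  <  k=4
[0,6] S  >  k=2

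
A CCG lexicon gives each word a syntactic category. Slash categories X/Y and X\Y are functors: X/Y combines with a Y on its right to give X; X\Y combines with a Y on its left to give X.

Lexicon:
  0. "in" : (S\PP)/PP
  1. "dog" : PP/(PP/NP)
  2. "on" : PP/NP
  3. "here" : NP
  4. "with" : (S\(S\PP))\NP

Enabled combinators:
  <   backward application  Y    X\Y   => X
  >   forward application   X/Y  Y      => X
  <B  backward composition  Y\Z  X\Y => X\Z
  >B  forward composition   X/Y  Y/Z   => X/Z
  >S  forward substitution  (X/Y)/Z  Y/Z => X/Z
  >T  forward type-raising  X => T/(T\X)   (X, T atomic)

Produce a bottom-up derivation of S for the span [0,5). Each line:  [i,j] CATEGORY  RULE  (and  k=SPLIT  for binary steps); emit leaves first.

[0,5] S   <
  [0,3] S\PP   >
    [0,1] "in" : (S\PP)/PP
    [1,3] PP   >
      [1,2] "dog" : PP/(PP/NP)
      [2,3] "on" : PP/NP
  [3,5] S\(S\PP)   <
    [3,4] "here" : NP
    [4,5] "with" : (S\(S\PP))\NP

[0,1] (S\PP)/PP  lex  "in"
[1,2] PP/(PP/NP)  lex  "dog"
[2,3] PP/NP  lex  "on"
[1,3] PP  >  k=2
[0,3] S\PP  >  k=1
[3,4] NP  lex  "here"
[4,5] (S\(S\PP))\NP  lex  "with"
[3,5] S\(S\PP)  <  k=4
[0,5] S  <  k=3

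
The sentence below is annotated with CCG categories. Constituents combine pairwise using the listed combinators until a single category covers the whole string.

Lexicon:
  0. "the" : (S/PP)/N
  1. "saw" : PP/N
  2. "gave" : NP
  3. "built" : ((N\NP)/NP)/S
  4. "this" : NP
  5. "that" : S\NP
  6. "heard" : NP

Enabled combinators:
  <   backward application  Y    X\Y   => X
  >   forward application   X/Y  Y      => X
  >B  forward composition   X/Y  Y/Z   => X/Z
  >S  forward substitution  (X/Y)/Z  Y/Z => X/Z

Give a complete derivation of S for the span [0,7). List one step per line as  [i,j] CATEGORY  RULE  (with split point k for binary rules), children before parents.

[0,1] (S/PP)/N  lex  "the"
[1,2] PP/N  lex  "saw"
[0,2] S/N  >S  k=1
[2,3] NP  lex  "gave"
[3,4] ((N\NP)/NP)/S  lex  "built"
[4,5] NP  lex  "this"
[5,6] S\NP  lex  "that"
[4,6] S  <  k=5
[3,6] (N\NP)/NP  >  k=4
[6,7] NP  lex  "heard"
[3,7] N\NP  >  k=6
[2,7] N  <  k=3
[0,7] S  >  k=2

[0,7] S   >
  [0,2] S/N   >S
    [0,1] "the" : (S/PP)/N
    [1,2] "saw" : PP/N
  [2,7] N   <
    [2,3] "gave" : NP
    [3,7] N\NP   >
      [3,6] (N\NP)/NP   >
        [3,4] "built" : ((N\NP)/NP)/S
        [4,6] S   <
          [4,5] "this" : NP
          [5,6] "that" : S\NP
      [6,7] "heard" : NP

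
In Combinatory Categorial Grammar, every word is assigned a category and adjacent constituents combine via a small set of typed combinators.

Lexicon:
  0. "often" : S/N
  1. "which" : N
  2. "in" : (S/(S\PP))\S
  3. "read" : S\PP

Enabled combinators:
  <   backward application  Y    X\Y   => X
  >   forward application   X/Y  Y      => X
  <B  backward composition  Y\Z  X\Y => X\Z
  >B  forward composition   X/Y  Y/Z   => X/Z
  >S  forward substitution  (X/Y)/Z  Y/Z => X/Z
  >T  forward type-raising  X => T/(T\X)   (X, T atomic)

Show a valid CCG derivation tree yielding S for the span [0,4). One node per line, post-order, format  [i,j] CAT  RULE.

[0,4] S   >
  [0,3] S/(S\PP)   <
    [0,2] S   >
      [0,1] "often" : S/N
      [1,2] "which" : N
    [2,3] "in" : (S/(S\PP))\S
  [3,4] "read" : S\PP

[0,1] S/N  lex  "often"
[1,2] N  lex  "which"
[0,2] S  >  k=1
[2,3] (S/(S\PP))\S  lex  "in"
[0,3] S/(S\PP)  <  k=2
[3,4] S\PP  lex  "read"
[0,4] S  >  k=3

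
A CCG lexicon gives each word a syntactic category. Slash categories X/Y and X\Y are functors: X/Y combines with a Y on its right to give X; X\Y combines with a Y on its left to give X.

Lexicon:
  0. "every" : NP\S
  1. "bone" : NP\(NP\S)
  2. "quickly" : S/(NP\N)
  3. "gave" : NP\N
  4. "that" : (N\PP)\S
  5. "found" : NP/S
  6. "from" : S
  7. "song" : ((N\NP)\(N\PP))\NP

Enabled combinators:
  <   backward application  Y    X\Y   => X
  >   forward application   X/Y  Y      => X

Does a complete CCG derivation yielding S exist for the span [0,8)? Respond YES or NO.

NP\S NP\(NP\S) S/(NP\N) NP\N (N\PP)\S NP/S S ((N\NP)\(N\PP))\NP
CKY chart[0,8] = {N}; S ∉ chart

NO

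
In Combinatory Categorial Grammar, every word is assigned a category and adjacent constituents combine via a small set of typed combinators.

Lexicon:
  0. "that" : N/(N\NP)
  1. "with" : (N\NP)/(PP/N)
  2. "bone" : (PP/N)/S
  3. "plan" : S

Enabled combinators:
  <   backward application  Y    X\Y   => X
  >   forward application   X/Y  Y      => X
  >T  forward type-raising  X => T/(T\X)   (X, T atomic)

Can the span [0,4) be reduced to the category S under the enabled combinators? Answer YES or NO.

NO

N/(N\NP) (N\NP)/(PP/N) (PP/N)/S S
CKY chart[0,4] = {N, N/(N\N), NP/(NP\N), PP/(PP\N), S/(S\N)}; S ∉ chart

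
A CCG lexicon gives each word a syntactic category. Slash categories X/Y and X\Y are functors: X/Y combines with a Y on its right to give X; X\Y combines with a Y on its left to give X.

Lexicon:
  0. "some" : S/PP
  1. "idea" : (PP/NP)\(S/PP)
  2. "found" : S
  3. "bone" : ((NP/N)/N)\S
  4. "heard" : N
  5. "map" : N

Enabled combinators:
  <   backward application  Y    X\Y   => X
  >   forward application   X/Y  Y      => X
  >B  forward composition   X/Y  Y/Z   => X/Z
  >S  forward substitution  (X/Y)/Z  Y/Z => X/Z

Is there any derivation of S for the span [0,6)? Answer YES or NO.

S/PP (PP/NP)\(S/PP) S ((NP/N)/N)\S N N
CKY chart[0,6] = {PP}; S ∉ chart

NO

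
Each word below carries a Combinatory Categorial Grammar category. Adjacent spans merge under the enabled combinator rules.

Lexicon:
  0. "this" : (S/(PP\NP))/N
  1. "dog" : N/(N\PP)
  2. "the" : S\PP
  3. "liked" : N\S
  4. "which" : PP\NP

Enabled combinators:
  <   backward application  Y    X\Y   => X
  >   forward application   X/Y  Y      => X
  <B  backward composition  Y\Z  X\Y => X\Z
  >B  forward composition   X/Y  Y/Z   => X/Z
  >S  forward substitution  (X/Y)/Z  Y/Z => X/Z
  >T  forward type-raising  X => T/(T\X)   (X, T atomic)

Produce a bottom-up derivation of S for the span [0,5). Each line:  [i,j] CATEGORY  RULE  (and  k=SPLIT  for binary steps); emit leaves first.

[0,1] (S/(PP\NP))/N  lex  "this"
[1,2] N/(N\PP)  lex  "dog"
[2,3] S\PP  lex  "the"
[3,4] N\S  lex  "liked"
[2,4] N\PP  <B  k=3
[1,4] N  >  k=2
[0,4] S/(PP\NP)  >  k=1
[4,5] PP\NP  lex  "which"
[0,5] S  >  k=4

[0,5] S   >
  [0,4] S/(PP\NP)   >
    [0,1] "this" : (S/(PP\NP))/N
    [1,4] N   >
      [1,2] "dog" : N/(N\PP)
      [2,4] N\PP   <B
        [2,3] "the" : S\PP
        [3,4] "liked" : N\S
  [4,5] "which" : PP\NP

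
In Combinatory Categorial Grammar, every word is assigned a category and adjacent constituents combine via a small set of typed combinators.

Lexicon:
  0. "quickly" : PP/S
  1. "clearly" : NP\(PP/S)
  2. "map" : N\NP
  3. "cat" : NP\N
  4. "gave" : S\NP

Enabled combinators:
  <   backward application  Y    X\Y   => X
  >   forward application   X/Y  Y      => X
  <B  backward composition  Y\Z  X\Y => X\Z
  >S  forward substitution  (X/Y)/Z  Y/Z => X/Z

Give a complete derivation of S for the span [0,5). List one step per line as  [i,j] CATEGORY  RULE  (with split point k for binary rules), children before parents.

[0,1] PP/S  lex  "quickly"
[1,2] NP\(PP/S)  lex  "clearly"
[0,2] NP  <  k=1
[2,3] N\NP  lex  "map"
[3,4] NP\N  lex  "cat"
[2,4] NP\NP  <B  k=3
[4,5] S\NP  lex  "gave"
[2,5] S\NP  <B  k=4
[0,5] S  <  k=2

[0,5] S   <
  [0,2] NP   <
    [0,1] "quickly" : PP/S
    [1,2] "clearly" : NP\(PP/S)
  [2,5] S\NP   <B
    [2,4] NP\NP   <B
      [2,3] "map" : N\NP
      [3,4] "cat" : NP\N
    [4,5] "gave" : S\NP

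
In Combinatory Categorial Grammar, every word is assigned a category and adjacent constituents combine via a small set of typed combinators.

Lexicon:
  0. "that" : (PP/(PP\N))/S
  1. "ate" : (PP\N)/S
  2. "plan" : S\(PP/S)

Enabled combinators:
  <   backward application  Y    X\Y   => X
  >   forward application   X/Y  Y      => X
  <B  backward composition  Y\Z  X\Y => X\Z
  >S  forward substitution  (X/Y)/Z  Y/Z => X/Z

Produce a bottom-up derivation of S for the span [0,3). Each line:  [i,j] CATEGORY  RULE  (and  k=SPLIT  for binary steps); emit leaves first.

[0,3] S   <
  [0,2] PP/S   >S
    [0,1] "that" : (PP/(PP\N))/S
    [1,2] "ate" : (PP\N)/S
  [2,3] "plan" : S\(PP/S)

[0,1] (PP/(PP\N))/S  lex  "that"
[1,2] (PP\N)/S  lex  "ate"
[0,2] PP/S  >S  k=1
[2,3] S\(PP/S)  lex  "plan"
[0,3] S  <  k=2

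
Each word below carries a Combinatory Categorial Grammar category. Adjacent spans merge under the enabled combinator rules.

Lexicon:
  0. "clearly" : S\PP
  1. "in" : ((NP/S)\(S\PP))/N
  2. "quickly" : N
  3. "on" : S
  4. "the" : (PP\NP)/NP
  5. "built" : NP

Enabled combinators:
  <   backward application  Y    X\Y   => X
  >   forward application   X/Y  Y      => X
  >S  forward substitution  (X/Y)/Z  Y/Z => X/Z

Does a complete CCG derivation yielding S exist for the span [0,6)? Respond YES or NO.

NO

S\PP ((NP/S)\(S\PP))/N N S (PP\NP)/NP NP
CKY chart[0,6] = {PP}; S ∉ chart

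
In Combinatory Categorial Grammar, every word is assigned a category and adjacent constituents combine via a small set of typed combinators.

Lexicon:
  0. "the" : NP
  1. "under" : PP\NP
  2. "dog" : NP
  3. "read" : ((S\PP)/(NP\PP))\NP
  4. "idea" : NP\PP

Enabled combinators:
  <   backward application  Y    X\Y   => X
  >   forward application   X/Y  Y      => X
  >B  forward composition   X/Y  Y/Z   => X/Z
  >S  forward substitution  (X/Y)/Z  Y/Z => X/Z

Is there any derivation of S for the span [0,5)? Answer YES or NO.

YES

[0,5] S   <
  [0,2] PP   <
    [0,1] "the" : NP
    [1,2] "under" : PP\NP
  [2,5] S\PP   >
    [2,4] (S\PP)/(NP\PP)   <
      [2,3] "dog" : NP
      [3,4] "read" : ((S\PP)/(NP\PP))\NP
    [4,5] "idea" : NP\PP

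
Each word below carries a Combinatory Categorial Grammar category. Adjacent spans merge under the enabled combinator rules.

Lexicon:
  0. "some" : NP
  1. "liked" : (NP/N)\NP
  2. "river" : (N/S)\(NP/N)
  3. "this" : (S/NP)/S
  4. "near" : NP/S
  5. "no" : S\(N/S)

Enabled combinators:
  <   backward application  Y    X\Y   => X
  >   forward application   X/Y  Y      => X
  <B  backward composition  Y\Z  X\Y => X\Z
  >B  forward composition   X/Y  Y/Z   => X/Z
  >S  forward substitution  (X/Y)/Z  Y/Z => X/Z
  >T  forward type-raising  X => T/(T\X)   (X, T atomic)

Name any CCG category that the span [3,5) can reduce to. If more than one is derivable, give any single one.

[0,6] S   <
  [0,5] N/S   >B
    [0,3] N/S   <
      [0,2] NP/N   <
        [0,1] "some" : NP
        [1,2] "liked" : (NP/N)\NP
      [2,3] "river" : (N/S)\(NP/N)
    [3,5] S/S   >S
      [3,4] "this" : (S/NP)/S
      [4,5] "near" : NP/S
  [5,6] "no" : S\(N/S)

S/S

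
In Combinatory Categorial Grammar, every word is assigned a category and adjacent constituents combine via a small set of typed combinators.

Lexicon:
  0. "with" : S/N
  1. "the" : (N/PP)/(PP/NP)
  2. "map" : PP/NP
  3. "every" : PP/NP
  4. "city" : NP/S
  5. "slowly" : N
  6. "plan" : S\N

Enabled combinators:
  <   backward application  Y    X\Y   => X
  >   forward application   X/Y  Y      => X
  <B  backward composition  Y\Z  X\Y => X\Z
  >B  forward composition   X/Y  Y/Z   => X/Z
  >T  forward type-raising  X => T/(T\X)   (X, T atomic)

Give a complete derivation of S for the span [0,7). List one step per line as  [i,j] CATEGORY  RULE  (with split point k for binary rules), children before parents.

[0,7] S   >
  [0,1] "with" : S/N
  [1,7] N   >
    [1,5] N/S   >B
      [1,3] N/PP   >
        [1,2] "the" : (N/PP)/(PP/NP)
        [2,3] "map" : PP/NP
      [3,5] PP/S   >B
        [3,4] "every" : PP/NP
        [4,5] "city" : NP/S
    [5,7] S   >
      [5,6] S/(S\N)   >T
        [5,6] "slowly" : N
      [6,7] "plan" : S\N

[0,1] S/N  lex  "with"
[1,2] (N/PP)/(PP/NP)  lex  "the"
[2,3] PP/NP  lex  "map"
[1,3] N/PP  >  k=2
[3,4] PP/NP  lex  "every"
[4,5] NP/S  lex  "city"
[3,5] PP/S  >B  k=4
[1,5] N/S  >B  k=3
[5,6] N  lex  "slowly"
[5,6] S/(S\N)  >T
[6,7] S\N  lex  "plan"
[5,7] S  >  k=6
[1,7] N  >  k=5
[0,7] S  >  k=1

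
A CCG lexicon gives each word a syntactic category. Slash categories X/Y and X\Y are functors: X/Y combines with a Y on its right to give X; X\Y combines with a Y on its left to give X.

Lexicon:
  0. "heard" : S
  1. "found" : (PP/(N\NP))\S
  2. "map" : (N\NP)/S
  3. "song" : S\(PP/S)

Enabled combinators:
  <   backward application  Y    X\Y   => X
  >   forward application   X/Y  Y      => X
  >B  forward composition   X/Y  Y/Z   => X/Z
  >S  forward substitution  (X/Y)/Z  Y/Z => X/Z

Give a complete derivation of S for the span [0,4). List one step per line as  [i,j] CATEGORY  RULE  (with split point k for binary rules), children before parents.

[0,1] S  lex  "heard"
[1,2] (PP/(N\NP))\S  lex  "found"
[0,2] PP/(N\NP)  <  k=1
[2,3] (N\NP)/S  lex  "map"
[0,3] PP/S  >B  k=2
[3,4] S\(PP/S)  lex  "song"
[0,4] S  <  k=3

[0,4] S   <
  [0,3] PP/S   >B
    [0,2] PP/(N\NP)   <
      [0,1] "heard" : S
      [1,2] "found" : (PP/(N\NP))\S
    [2,3] "map" : (N\NP)/S
  [3,4] "song" : S\(PP/S)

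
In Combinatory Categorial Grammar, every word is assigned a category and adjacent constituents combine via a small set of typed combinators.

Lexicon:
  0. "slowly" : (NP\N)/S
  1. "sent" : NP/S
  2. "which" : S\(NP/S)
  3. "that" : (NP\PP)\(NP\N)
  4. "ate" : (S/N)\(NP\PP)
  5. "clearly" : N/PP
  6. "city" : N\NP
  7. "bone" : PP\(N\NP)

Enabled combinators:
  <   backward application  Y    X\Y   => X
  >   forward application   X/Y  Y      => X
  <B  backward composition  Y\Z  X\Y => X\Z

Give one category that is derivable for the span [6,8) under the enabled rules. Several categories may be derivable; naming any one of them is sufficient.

[0,8] S   >
  [0,5] S/N   <
    [0,4] NP\PP   <
      [0,3] NP\N   >
        [0,1] "slowly" : (NP\N)/S
        [1,3] S   <
          [1,2] "sent" : NP/S
          [2,3] "which" : S\(NP/S)
      [3,4] "that" : (NP\PP)\(NP\N)
    [4,5] "ate" : (S/N)\(NP\PP)
  [5,8] N   >
    [5,6] "clearly" : N/PP
    [6,8] PP   <
      [6,7] "city" : N\NP
      [7,8] "bone" : PP\(N\NP)

PP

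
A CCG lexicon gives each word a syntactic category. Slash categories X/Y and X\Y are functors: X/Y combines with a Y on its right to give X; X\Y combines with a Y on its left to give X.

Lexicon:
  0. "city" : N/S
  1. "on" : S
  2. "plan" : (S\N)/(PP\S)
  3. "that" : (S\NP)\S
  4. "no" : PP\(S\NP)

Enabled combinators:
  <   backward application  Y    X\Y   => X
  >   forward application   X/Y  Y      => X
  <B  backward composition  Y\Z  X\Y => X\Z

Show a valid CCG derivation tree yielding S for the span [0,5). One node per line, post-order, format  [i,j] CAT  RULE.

[0,1] N/S  lex  "city"
[1,2] S  lex  "on"
[0,2] N  >  k=1
[2,3] (S\N)/(PP\S)  lex  "plan"
[3,4] (S\NP)\S  lex  "that"
[4,5] PP\(S\NP)  lex  "no"
[3,5] PP\S  <B  k=4
[2,5] S\N  >  k=3
[0,5] S  <  k=2

[0,5] S   <
  [0,2] N   >
    [0,1] "city" : N/S
    [1,2] "on" : S
  [2,5] S\N   >
    [2,3] "plan" : (S\N)/(PP\S)
    [3,5] PP\S   <B
      [3,4] "that" : (S\NP)\S
      [4,5] "no" : PP\(S\NP)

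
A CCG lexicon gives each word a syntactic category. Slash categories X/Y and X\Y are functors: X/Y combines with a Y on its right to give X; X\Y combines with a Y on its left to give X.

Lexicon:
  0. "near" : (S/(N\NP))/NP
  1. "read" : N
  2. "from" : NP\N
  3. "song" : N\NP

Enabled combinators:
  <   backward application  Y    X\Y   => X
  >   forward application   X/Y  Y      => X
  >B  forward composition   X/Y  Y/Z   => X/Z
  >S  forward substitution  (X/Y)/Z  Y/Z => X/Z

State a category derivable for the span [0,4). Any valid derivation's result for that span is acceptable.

[0,4] S   >
  [0,3] S/(N\NP)   >
    [0,1] "near" : (S/(N\NP))/NP
    [1,3] NP   <
      [1,2] "read" : N
      [2,3] "from" : NP\N
  [3,4] "song" : N\NP

S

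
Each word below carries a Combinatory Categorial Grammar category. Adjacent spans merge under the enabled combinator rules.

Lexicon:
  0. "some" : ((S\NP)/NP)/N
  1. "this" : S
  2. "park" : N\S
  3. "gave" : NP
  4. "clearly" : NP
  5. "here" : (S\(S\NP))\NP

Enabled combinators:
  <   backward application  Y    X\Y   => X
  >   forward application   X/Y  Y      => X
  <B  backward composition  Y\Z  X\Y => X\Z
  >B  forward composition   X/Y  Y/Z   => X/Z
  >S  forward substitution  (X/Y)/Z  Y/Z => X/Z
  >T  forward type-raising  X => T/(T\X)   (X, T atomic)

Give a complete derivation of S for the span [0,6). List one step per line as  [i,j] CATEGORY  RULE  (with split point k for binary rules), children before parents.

[0,6] S   <
  [0,4] S\NP   >
    [0,3] (S\NP)/NP   >
      [0,1] "some" : ((S\NP)/NP)/N
      [1,3] N   <
        [1,2] "this" : S
        [2,3] "park" : N\S
    [3,4] "gave" : NP
  [4,6] S\(S\NP)   <
    [4,5] "clearly" : NP
    [5,6] "here" : (S\(S\NP))\NP

[0,1] ((S\NP)/NP)/N  lex  "some"
[1,2] S  lex  "this"
[2,3] N\S  lex  "park"
[1,3] N  <  k=2
[0,3] (S\NP)/NP  >  k=1
[3,4] NP  lex  "gave"
[0,4] S\NP  >  k=3
[4,5] NP  lex  "clearly"
[5,6] (S\(S\NP))\NP  lex  "here"
[4,6] S\(S\NP)  <  k=5
[0,6] S  <  k=4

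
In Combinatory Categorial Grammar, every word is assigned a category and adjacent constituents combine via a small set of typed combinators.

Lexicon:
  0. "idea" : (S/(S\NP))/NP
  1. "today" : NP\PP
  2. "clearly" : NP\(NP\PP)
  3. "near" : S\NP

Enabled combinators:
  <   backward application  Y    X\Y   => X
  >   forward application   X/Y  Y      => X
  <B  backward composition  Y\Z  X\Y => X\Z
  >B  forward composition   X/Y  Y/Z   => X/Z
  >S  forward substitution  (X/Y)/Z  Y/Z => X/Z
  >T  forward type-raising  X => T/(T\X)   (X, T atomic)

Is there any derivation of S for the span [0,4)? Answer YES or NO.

[0,4] S   >
  [0,3] S/(S\NP)   >
    [0,1] "idea" : (S/(S\NP))/NP
    [1,3] NP   <
      [1,2] "today" : NP\PP
      [2,3] "clearly" : NP\(NP\PP)
  [3,4] "near" : S\NP

YES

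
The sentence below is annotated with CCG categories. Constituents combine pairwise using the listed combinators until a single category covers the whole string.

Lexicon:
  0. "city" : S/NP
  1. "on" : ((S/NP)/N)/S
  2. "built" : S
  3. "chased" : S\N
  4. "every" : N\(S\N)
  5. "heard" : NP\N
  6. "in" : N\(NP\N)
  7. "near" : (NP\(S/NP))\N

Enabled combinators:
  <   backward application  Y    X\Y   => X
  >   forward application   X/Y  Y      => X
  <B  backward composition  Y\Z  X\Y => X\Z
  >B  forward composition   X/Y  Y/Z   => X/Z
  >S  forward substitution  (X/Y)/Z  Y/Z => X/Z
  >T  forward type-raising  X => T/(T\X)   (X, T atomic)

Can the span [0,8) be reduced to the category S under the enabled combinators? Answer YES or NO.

[0,8] S   >
  [0,1] "city" : S/NP
  [1,8] NP   <
    [1,5] S/NP   >
      [1,3] (S/NP)/N   >
        [1,2] "on" : ((S/NP)/N)/S
        [2,3] "built" : S
      [3,5] N   <
        [3,4] "chased" : S\N
        [4,5] "every" : N\(S\N)
    [5,8] NP\(S/NP)   <
      [5,7] N   <
        [5,6] "heard" : NP\N
        [6,7] "in" : N\(NP\N)
      [7,8] "near" : (NP\(S/NP))\N

YES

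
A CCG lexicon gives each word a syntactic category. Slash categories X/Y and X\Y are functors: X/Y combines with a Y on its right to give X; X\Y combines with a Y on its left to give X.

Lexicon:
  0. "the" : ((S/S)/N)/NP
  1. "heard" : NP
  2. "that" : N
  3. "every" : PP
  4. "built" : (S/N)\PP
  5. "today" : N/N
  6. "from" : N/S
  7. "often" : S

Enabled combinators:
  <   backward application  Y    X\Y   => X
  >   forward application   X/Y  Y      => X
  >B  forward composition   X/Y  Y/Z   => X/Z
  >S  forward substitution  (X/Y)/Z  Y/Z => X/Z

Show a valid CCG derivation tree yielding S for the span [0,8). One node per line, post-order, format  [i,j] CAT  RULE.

[0,1] ((S/S)/N)/NP  lex  "the"
[1,2] NP  lex  "heard"
[0,2] (S/S)/N  >  k=1
[2,3] N  lex  "that"
[0,3] S/S  >  k=2
[3,4] PP  lex  "every"
[4,5] (S/N)\PP  lex  "built"
[3,5] S/N  <  k=4
[0,5] S/N  >B  k=3
[5,6] N/N  lex  "today"
[6,7] N/S  lex  "from"
[5,7] N/S  >B  k=6
[7,8] S  lex  "often"
[5,8] N  >  k=7
[0,8] S  >  k=5

[0,8] S   >
  [0,5] S/N   >B
    [0,3] S/S   >
      [0,2] (S/S)/N   >
        [0,1] "the" : ((S/S)/N)/NP
        [1,2] "heard" : NP
      [2,3] "that" : N
    [3,5] S/N   <
      [3,4] "every" : PP
      [4,5] "built" : (S/N)\PP
  [5,8] N   >
    [5,7] N/S   >B
      [5,6] "today" : N/N
      [6,7] "from" : N/S
    [7,8] "often" : S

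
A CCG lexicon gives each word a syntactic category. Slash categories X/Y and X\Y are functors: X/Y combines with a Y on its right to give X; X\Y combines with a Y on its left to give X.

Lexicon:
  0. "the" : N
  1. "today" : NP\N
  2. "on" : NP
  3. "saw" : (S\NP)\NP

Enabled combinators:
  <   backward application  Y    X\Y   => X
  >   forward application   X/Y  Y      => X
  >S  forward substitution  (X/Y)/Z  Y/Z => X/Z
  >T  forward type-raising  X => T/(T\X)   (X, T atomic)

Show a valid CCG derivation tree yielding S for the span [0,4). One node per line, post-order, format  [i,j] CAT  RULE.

[0,4] S   <
  [0,2] NP   >
    [0,1] NP/(NP\N)   >T
      [0,1] "the" : N
    [1,2] "today" : NP\N
  [2,4] S\NP   <
    [2,3] "on" : NP
    [3,4] "saw" : (S\NP)\NP

[0,1] N  lex  "the"
[0,1] NP/(NP\N)  >T
[1,2] NP\N  lex  "today"
[0,2] NP  >  k=1
[2,3] NP  lex  "on"
[3,4] (S\NP)\NP  lex  "saw"
[2,4] S\NP  <  k=3
[0,4] S  <  k=2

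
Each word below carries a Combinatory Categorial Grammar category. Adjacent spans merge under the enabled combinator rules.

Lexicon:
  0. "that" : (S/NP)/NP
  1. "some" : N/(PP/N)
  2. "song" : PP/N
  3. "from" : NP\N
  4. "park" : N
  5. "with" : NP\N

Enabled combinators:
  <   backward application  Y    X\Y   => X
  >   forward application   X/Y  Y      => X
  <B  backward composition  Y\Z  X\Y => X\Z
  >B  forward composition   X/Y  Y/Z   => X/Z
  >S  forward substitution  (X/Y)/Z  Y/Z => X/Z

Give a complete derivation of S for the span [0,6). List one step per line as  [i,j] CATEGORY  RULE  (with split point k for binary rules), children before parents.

[0,1] (S/NP)/NP  lex  "that"
[1,2] N/(PP/N)  lex  "some"
[2,3] PP/N  lex  "song"
[1,3] N  >  k=2
[3,4] NP\N  lex  "from"
[1,4] NP  <  k=3
[0,4] S/NP  >  k=1
[4,5] N  lex  "park"
[5,6] NP\N  lex  "with"
[4,6] NP  <  k=5
[0,6] S  >  k=4

[0,6] S   >
  [0,4] S/NP   >
    [0,1] "that" : (S/NP)/NP
    [1,4] NP   <
      [1,3] N   >
        [1,2] "some" : N/(PP/N)
        [2,3] "song" : PP/N
      [3,4] "from" : NP\N
  [4,6] NP   <
    [4,5] "park" : N
    [5,6] "with" : NP\N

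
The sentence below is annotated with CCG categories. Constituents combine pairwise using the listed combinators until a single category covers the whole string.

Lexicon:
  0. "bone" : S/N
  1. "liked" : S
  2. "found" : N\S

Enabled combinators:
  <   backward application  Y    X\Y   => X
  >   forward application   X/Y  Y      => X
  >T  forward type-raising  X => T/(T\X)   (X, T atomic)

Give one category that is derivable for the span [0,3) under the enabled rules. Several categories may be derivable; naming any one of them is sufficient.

[0,3] S   >
  [0,1] "bone" : S/N
  [1,3] N   >
    [1,2] N/(N\S)   >T
      [1,2] "liked" : S
    [2,3] "found" : N\S

S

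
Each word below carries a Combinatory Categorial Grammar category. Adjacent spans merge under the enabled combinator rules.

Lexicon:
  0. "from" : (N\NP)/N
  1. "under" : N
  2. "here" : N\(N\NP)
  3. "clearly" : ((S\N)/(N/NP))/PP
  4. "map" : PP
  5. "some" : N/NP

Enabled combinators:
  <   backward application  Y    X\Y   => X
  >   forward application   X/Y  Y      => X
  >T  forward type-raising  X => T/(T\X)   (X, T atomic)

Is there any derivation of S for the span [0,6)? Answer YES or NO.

YES

[0,6] S   <
  [0,3] N   <
    [0,2] N\NP   >
      [0,1] "from" : (N\NP)/N
      [1,2] "under" : N
    [2,3] "here" : N\(N\NP)
  [3,6] S\N   >
    [3,5] (S\N)/(N/NP)   >
      [3,4] "clearly" : ((S\N)/(N/NP))/PP
      [4,5] "map" : PP
    [5,6] "some" : N/NP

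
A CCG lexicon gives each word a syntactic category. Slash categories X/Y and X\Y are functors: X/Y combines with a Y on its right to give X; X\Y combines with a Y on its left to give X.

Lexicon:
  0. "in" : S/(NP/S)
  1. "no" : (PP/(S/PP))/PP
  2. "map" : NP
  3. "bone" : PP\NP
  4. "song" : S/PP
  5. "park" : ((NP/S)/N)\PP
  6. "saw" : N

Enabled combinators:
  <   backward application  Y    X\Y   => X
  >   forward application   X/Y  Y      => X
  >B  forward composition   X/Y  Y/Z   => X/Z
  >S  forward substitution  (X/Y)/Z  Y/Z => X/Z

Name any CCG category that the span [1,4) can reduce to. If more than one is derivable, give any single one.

[0,7] S   >
  [0,1] "in" : S/(NP/S)
  [1,7] NP/S   >
    [1,6] (NP/S)/N   <
      [1,5] PP   >
        [1,4] PP/(S/PP)   >
          [1,2] "no" : (PP/(S/PP))/PP
          [2,4] PP   <
            [2,3] "map" : NP
            [3,4] "bone" : PP\NP
        [4,5] "song" : S/PP
      [5,6] "park" : ((NP/S)/N)\PP
    [6,7] "saw" : N

PP/(S/PP)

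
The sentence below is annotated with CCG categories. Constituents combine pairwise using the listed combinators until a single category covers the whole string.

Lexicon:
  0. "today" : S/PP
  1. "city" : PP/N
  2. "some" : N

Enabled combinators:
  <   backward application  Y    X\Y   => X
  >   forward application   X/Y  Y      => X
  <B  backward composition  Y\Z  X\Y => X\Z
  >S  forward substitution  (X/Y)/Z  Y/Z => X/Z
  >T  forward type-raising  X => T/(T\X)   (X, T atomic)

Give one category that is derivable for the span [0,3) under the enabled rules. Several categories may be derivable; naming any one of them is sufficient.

[0,3] S   >
  [0,1] "today" : S/PP
  [1,3] PP   >
    [1,2] "city" : PP/N
    [2,3] "some" : N

S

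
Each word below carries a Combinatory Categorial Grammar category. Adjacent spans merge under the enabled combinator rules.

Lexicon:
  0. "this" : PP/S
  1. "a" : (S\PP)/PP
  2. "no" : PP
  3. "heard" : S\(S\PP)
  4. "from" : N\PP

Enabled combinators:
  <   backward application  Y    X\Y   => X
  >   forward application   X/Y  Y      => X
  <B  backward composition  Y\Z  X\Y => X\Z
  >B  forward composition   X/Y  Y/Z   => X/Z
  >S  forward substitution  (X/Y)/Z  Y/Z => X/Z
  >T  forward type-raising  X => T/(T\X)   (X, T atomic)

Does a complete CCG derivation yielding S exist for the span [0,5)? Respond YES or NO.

PP/S (S\PP)/PP PP S\(S\PP) N\PP
CKY chart[0,5] = {N, N/(N\N), NP/(NP\N), PP/(PP\N), S/(S\N)}; S ∉ chart

NO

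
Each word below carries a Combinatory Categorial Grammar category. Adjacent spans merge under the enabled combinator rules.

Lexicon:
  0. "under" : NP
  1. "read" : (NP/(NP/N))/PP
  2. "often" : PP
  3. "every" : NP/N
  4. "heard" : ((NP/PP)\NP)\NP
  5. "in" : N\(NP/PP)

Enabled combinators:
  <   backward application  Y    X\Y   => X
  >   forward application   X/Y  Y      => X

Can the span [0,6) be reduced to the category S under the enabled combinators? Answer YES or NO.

NP (NP/(NP/N))/PP PP NP/N ((NP/PP)\NP)\NP N\(NP/PP)
CKY chart[0,6] = {N}; S ∉ chart

NO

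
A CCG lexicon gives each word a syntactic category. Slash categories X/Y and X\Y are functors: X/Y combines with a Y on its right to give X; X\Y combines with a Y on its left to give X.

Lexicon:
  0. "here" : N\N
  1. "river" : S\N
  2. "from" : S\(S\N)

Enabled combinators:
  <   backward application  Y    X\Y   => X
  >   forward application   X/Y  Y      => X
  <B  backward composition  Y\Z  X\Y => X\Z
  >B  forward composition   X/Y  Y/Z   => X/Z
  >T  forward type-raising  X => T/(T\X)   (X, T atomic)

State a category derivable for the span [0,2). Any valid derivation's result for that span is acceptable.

S\N

[0,3] S   <
  [0,2] S\N   <B
    [0,1] "here" : N\N
    [1,2] "river" : S\N
  [2,3] "from" : S\(S\N)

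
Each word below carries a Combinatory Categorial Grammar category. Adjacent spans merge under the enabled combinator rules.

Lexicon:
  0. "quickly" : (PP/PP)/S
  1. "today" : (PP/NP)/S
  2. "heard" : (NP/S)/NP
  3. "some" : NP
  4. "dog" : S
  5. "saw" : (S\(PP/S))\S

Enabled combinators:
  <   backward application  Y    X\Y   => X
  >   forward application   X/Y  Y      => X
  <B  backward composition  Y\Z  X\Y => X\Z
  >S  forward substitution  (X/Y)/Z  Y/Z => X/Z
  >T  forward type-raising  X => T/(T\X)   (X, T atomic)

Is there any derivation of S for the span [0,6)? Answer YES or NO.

YES

[0,6] S   <
  [0,4] PP/S   >S
    [0,1] "quickly" : (PP/PP)/S
    [1,4] PP/S   >S
      [1,2] "today" : (PP/NP)/S
      [2,4] NP/S   >
        [2,3] "heard" : (NP/S)/NP
        [3,4] "some" : NP
  [4,6] S\(PP/S)   <
    [4,5] "dog" : S
    [5,6] "saw" : (S\(PP/S))\S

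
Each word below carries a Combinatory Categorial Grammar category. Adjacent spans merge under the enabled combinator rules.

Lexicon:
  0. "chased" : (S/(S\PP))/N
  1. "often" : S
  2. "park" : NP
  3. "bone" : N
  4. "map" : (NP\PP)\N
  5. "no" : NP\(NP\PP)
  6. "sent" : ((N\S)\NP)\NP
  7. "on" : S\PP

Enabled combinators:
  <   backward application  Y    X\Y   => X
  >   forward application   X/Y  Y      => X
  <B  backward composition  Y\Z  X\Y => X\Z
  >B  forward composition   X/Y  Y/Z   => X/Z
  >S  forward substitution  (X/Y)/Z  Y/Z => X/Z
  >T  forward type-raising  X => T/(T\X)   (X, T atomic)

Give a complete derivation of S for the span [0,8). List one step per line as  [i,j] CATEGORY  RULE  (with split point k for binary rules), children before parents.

[0,1] (S/(S\PP))/N  lex  "chased"
[1,2] S  lex  "often"
[2,3] NP  lex  "park"
[3,4] N  lex  "bone"
[3,4] NP/(NP\N)  >T
[4,5] (NP\PP)\N  lex  "map"
[5,6] NP\(NP\PP)  lex  "no"
[4,6] NP\N  <B  k=5
[3,6] NP  >  k=4
[6,7] ((N\S)\NP)\NP  lex  "sent"
[3,7] (N\S)\NP  <  k=6
[2,7] N\S  <  k=3
[1,7] N  <  k=2
[0,7] S/(S\PP)  >  k=1
[7,8] S\PP  lex  "on"
[0,8] S  >  k=7

[0,8] S   >
  [0,7] S/(S\PP)   >
    [0,1] "chased" : (S/(S\PP))/N
    [1,7] N   <
      [1,2] "often" : S
      [2,7] N\S   <
        [2,3] "park" : NP
        [3,7] (N\S)\NP   <
          [3,6] NP   >
            [3,4] NP/(NP\N)   >T
              [3,4] "bone" : N
            [4,6] NP\N   <B
              [4,5] "map" : (NP\PP)\N
              [5,6] "no" : NP\(NP\PP)
          [6,7] "sent" : ((N\S)\NP)\NP
  [7,8] "on" : S\PP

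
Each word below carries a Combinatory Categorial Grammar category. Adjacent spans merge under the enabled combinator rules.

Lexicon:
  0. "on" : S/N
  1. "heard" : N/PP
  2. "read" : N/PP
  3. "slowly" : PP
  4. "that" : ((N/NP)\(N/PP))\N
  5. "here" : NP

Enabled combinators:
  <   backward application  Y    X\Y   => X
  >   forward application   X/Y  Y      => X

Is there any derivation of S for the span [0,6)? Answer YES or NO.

[0,6] S   >
  [0,1] "on" : S/N
  [1,6] N   >
    [1,5] N/NP   <
      [1,2] "heard" : N/PP
      [2,5] (N/NP)\(N/PP)   <
        [2,4] N   >
          [2,3] "read" : N/PP
          [3,4] "slowly" : PP
        [4,5] "that" : ((N/NP)\(N/PP))\N
    [5,6] "here" : NP

YES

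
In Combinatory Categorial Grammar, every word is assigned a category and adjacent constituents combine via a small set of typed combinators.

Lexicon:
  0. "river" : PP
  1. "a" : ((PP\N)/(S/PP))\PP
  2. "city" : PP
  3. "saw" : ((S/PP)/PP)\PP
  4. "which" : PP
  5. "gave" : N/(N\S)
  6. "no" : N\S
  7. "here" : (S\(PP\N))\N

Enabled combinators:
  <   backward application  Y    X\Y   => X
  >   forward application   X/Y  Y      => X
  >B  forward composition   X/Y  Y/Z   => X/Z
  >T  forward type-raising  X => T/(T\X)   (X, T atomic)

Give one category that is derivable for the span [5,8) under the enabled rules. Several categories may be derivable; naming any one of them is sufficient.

[0,8] S   <
  [0,5] PP\N   >
    [0,2] (PP\N)/(S/PP)   <
      [0,1] "river" : PP
      [1,2] "a" : ((PP\N)/(S/PP))\PP
    [2,5] S/PP   >
      [2,4] (S/PP)/PP   <
        [2,3] "city" : PP
        [3,4] "saw" : ((S/PP)/PP)\PP
      [4,5] "which" : PP
  [5,8] S\(PP\N)   <
    [5,7] N   >
      [5,6] "gave" : N/(N\S)
      [6,7] "no" : N\S
    [7,8] "here" : (S\(PP\N))\N

S\(PP\N)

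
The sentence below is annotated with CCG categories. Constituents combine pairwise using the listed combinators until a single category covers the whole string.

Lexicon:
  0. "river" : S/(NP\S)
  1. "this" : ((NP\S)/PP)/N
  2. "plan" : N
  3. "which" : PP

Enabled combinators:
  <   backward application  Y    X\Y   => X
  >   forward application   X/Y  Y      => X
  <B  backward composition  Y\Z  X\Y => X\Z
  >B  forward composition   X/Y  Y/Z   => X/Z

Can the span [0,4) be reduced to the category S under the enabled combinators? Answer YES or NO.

YES

[0,4] S   >
  [0,1] "river" : S/(NP\S)
  [1,4] NP\S   >
    [1,3] (NP\S)/PP   >
      [1,2] "this" : ((NP\S)/PP)/N
      [2,3] "plan" : N
    [3,4] "which" : PP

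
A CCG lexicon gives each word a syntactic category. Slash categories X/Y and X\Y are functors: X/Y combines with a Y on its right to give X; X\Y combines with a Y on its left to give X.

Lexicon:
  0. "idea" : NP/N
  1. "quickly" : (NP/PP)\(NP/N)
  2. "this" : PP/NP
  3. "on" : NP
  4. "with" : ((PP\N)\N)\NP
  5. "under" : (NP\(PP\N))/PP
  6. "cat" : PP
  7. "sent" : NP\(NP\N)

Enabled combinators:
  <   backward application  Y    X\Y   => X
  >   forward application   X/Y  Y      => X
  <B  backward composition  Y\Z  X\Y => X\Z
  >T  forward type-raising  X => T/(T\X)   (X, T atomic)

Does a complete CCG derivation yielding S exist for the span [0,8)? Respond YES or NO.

NO

NP/N (NP/PP)\(NP/N) PP/NP NP ((PP\N)\N)\NP (NP\(PP\N))/PP PP NP\(NP\N)
CKY chart[0,8] = {N/(N\NP), NP, NP/(NP\NP), PP/(PP\NP), S/(S\NP)}; S ∉ chart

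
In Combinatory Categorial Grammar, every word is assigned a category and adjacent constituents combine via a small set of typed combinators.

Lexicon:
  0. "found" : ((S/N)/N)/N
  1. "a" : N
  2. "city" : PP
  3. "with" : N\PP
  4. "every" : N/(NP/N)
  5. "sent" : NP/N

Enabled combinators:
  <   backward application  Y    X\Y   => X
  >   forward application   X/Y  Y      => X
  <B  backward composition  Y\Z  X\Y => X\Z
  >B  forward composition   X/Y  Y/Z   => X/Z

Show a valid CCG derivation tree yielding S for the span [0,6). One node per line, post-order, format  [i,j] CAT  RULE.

[0,6] S   >
  [0,4] S/N   >
    [0,2] (S/N)/N   >
      [0,1] "found" : ((S/N)/N)/N
      [1,2] "a" : N
    [2,4] N   <
      [2,3] "city" : PP
      [3,4] "with" : N\PP
  [4,6] N   >
    [4,5] "every" : N/(NP/N)
    [5,6] "sent" : NP/N

[0,1] ((S/N)/N)/N  lex  "found"
[1,2] N  lex  "a"
[0,2] (S/N)/N  >  k=1
[2,3] PP  lex  "city"
[3,4] N\PP  lex  "with"
[2,4] N  <  k=3
[0,4] S/N  >  k=2
[4,5] N/(NP/N)  lex  "every"
[5,6] NP/N  lex  "sent"
[4,6] N  >  k=5
[0,6] S  >  k=4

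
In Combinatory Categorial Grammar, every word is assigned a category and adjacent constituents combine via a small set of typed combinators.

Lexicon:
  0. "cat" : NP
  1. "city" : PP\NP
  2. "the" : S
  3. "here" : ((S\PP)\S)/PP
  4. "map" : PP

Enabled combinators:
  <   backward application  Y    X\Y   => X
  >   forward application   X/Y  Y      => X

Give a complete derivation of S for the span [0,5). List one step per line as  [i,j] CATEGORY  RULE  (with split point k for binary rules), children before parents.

[0,5] S   <
  [0,2] PP   <
    [0,1] "cat" : NP
    [1,2] "city" : PP\NP
  [2,5] S\PP   <
    [2,3] "the" : S
    [3,5] (S\PP)\S   >
      [3,4] "here" : ((S\PP)\S)/PP
      [4,5] "map" : PP

[0,1] NP  lex  "cat"
[1,2] PP\NP  lex  "city"
[0,2] PP  <  k=1
[2,3] S  lex  "the"
[3,4] ((S\PP)\S)/PP  lex  "here"
[4,5] PP  lex  "map"
[3,5] (S\PP)\S  >  k=4
[2,5] S\PP  <  k=3
[0,5] S  <  k=2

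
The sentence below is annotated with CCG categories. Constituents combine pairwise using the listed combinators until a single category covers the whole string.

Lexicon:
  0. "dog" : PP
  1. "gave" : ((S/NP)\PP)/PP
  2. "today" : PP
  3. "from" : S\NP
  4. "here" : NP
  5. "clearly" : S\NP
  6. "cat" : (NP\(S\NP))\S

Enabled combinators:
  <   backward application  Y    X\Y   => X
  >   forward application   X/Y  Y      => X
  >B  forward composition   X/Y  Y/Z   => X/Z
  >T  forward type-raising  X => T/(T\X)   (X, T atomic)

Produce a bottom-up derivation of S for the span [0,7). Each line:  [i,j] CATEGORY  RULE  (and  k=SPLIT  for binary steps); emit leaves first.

[0,1] PP  lex  "dog"
[1,2] ((S/NP)\PP)/PP  lex  "gave"
[2,3] PP  lex  "today"
[1,3] (S/NP)\PP  >  k=2
[0,3] S/NP  <  k=1
[3,4] S\NP  lex  "from"
[4,5] NP  lex  "here"
[5,6] S\NP  lex  "clearly"
[4,6] S  <  k=5
[6,7] (NP\(S\NP))\S  lex  "cat"
[4,7] NP\(S\NP)  <  k=6
[3,7] NP  <  k=4
[0,7] S  >  k=3

[0,7] S   >
  [0,3] S/NP   <
    [0,1] "dog" : PP
    [1,3] (S/NP)\PP   >
      [1,2] "gave" : ((S/NP)\PP)/PP
      [2,3] "today" : PP
  [3,7] NP   <
    [3,4] "from" : S\NP
    [4,7] NP\(S\NP)   <
      [4,6] S   <
        [4,5] "here" : NP
        [5,6] "clearly" : S\NP
      [6,7] "cat" : (NP\(S\NP))\S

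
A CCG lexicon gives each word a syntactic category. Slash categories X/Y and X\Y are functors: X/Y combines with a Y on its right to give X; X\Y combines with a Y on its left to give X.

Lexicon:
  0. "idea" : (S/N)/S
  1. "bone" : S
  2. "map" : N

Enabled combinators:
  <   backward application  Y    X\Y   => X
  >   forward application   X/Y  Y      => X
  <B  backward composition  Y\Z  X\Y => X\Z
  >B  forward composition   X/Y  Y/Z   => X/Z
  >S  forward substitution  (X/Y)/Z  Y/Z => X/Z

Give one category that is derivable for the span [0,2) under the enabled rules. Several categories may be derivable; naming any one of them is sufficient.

[0,3] S   >
  [0,2] S/N   >
    [0,1] "idea" : (S/N)/S
    [1,2] "bone" : S
  [2,3] "map" : N

S/N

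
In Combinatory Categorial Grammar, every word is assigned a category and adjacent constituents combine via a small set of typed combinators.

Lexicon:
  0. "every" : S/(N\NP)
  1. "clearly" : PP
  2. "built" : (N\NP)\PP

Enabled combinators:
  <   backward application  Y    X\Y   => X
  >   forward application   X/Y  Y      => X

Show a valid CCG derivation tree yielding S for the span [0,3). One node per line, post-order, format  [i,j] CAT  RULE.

[0,1] S/(N\NP)  lex  "every"
[1,2] PP  lex  "clearly"
[2,3] (N\NP)\PP  lex  "built"
[1,3] N\NP  <  k=2
[0,3] S  >  k=1

[0,3] S   >
  [0,1] "every" : S/(N\NP)
  [1,3] N\NP   <
    [1,2] "clearly" : PP
    [2,3] "built" : (N\NP)\PP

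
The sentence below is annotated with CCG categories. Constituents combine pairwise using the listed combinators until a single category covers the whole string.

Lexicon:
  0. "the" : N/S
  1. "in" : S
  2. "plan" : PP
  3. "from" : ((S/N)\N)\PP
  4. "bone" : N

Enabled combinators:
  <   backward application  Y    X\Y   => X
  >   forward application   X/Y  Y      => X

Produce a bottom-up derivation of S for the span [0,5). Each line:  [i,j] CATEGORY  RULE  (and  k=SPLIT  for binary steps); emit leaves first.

[0,5] S   >
  [0,4] S/N   <
    [0,2] N   >
      [0,1] "the" : N/S
      [1,2] "in" : S
    [2,4] (S/N)\N   <
      [2,3] "plan" : PP
      [3,4] "from" : ((S/N)\N)\PP
  [4,5] "bone" : N

[0,1] N/S  lex  "the"
[1,2] S  lex  "in"
[0,2] N  >  k=1
[2,3] PP  lex  "plan"
[3,4] ((S/N)\N)\PP  lex  "from"
[2,4] (S/N)\N  <  k=3
[0,4] S/N  <  k=2
[4,5] N  lex  "bone"
[0,5] S  >  k=4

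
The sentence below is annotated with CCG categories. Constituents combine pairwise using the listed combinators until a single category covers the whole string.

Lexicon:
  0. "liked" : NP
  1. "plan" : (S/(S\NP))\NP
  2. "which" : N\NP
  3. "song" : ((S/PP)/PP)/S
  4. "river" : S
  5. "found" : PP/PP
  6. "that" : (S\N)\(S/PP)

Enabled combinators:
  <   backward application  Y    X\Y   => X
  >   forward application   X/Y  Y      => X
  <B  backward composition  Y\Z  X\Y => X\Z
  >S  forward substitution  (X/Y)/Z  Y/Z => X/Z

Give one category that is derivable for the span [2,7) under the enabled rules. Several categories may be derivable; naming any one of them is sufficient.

[0,7] S   >
  [0,2] S/(S\NP)   <
    [0,1] "liked" : NP
    [1,2] "plan" : (S/(S\NP))\NP
  [2,7] S\NP   <B
    [2,3] "which" : N\NP
    [3,7] S\N   <
      [3,6] S/PP   >S
        [3,5] (S/PP)/PP   >
          [3,4] "song" : ((S/PP)/PP)/S
          [4,5] "river" : S
        [5,6] "found" : PP/PP
      [6,7] "that" : (S\N)\(S/PP)

S\NP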